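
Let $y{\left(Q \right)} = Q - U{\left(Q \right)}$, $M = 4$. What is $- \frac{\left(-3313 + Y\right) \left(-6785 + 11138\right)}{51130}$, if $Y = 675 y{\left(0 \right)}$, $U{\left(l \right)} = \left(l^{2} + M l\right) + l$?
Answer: $\frac{14421489}{51130} \approx 282.06$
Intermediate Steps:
$U{\left(l \right)} = l^{2} + 5 l$ ($U{\left(l \right)} = \left(l^{2} + 4 l\right) + l = l^{2} + 5 l$)
$y{\left(Q \right)} = Q - Q \left(5 + Q\right)$
$Y = 0$ ($Y = 675 \cdot 0 \left(-4 - 0\right) = 675 \cdot 0 \left(-4 + 0\right) = 675 \cdot 0 \left(-4\right) = 675 \cdot 0 = 0$)
$- \frac{\left(-3313 + Y\right) \left(-6785 + 11138\right)}{51130} = - \frac{\left(-3313 + 0\right) \left(-6785 + 11138\right)}{51130} = - \frac{\left(-3313\right) 4353}{51130} = - \frac{-14421489}{51130} = \left(-1\right) \left(- \frac{14421489}{51130}\right) = \frac{14421489}{51130}$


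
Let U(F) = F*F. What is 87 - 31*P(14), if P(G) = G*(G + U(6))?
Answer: -21613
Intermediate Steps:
U(F) = F**2
P(G) = G*(36 + G) (P(G) = G*(G + 6**2) = G*(G + 36) = G*(36 + G))
87 - 31*P(14) = 87 - 434*(36 + 14) = 87 - 434*50 = 87 - 31*700 = 87 - 21700 = -21613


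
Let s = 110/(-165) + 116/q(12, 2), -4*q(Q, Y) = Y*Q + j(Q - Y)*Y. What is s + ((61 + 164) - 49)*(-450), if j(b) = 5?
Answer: -4039930/51 ≈ -79214.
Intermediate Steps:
q(Q, Y) = -5*Y/4 - Q*Y/4 (q(Q, Y) = -(Y*Q + 5*Y)/4 = -(Q*Y + 5*Y)/4 = -(5*Y + Q*Y)/4 = -5*Y/4 - Q*Y/4)
s = -730/51 (s = 110/(-165) + 116/((-¼*2*(5 + 12))) = 110*(-1/165) + 116/((-¼*2*17)) = -⅔ + 116/(-17/2) = -⅔ + 116*(-2/17) = -⅔ - 232/17 = -730/51 ≈ -14.314)
s + ((61 + 164) - 49)*(-450) = -730/51 + ((61 + 164) - 49)*(-450) = -730/51 + (225 - 49)*(-450) = -730/51 + 176*(-450) = -730/51 - 79200 = -4039930/51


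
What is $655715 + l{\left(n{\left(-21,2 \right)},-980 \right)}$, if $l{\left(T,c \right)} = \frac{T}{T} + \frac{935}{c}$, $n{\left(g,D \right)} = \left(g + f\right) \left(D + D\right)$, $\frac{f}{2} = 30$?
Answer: $\frac{128520149}{196} \approx 6.5572 \cdot 10^{5}$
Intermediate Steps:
$f = 60$ ($f = 2 \cdot 30 = 60$)
$n{\left(g,D \right)} = 2 D \left(60 + g\right)$ ($n{\left(g,D \right)} = \left(g + 60\right) \left(D + D\right) = \left(60 + g\right) 2 D = 2 D \left(60 + g\right)$)
$l{\left(T,c \right)} = 1 + \frac{935}{c}$
$655715 + l{\left(n{\left(-21,2 \right)},-980 \right)} = 655715 + \frac{935 - 980}{-980} = 655715 - - \frac{9}{196} = 655715 + \frac{9}{196} = \frac{128520149}{196}$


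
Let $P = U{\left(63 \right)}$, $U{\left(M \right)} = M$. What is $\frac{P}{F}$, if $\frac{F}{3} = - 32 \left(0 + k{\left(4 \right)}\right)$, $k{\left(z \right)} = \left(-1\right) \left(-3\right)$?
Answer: $- \frac{7}{32} \approx -0.21875$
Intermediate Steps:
$P = 63$
$k{\left(z \right)} = 3$
$F = -288$ ($F = 3 \left(- 32 \left(0 + 3\right)\right) = 3 \left(\left(-32\right) 3\right) = 3 \left(-96\right) = -288$)
$\frac{P}{F} = \frac{63}{-288} = 63 \left(- \frac{1}{288}\right) = - \frac{7}{32}$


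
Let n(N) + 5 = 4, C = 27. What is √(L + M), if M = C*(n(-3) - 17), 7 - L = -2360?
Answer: 3*√209 ≈ 43.370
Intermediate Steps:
n(N) = -1 (n(N) = -5 + 4 = -1)
L = 2367 (L = 7 - 1*(-2360) = 7 + 2360 = 2367)
M = -486 (M = 27*(-1 - 17) = 27*(-18) = -486)
√(L + M) = √(2367 - 486) = √1881 = 3*√209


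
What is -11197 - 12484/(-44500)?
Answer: -124563504/11125 ≈ -11197.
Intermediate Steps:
-11197 - 12484/(-44500) = -11197 - 12484*(-1/44500) = -11197 + 3121/11125 = -124563504/11125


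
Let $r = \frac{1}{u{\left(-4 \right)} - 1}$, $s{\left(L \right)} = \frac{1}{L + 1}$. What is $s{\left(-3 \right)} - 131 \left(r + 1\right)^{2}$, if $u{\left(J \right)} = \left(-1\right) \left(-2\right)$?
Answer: $- \frac{1049}{2} \approx -524.5$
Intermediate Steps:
$u{\left(J \right)} = 2$
$s{\left(L \right)} = \frac{1}{1 + L}$
$r = 1$ ($r = \frac{1}{2 - 1} = 1^{-1} = 1$)
$s{\left(-3 \right)} - 131 \left(r + 1\right)^{2} = \frac{1}{1 - 3} - 131 \left(1 + 1\right)^{2} = \frac{1}{-2} - 131 \cdot 2^{2} = - \frac{1}{2} - 524 = - \frac{1049}{2}$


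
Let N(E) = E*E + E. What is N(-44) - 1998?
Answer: -106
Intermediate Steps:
N(E) = E + E² (N(E) = E² + E = E + E²)
N(-44) - 1998 = -44*(1 - 44) - 1998 = -44*(-43) - 1998 = 1892 - 1998 = -106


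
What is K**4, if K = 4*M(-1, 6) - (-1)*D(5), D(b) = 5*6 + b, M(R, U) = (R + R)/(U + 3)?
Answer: 8882874001/6561 ≈ 1.3539e+6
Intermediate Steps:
M(R, U) = 2*R/(3 + U) (M(R, U) = (2*R)/(3 + U) = 2*R/(3 + U))
D(b) = 30 + b
K = 307/9 (K = 4*(2*(-1)/(3 + 6)) - (-1)*(30 + 5) = 4*(2*(-1)/9) - (-1)*35 = 4*(2*(-1)*(1/9)) - 1*(-35) = 4*(-2/9) + 35 = -8/9 + 35 = 307/9 ≈ 34.111)
K**4 = (307/9)**4 = 8882874001/6561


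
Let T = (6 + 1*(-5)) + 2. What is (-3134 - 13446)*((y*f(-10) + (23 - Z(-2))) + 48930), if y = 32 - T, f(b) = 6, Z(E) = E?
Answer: -814558820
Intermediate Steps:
T = 3 (T = (6 - 5) + 2 = 1 + 2 = 3)
y = 29 (y = 32 - 1*3 = 32 - 3 = 29)
(-3134 - 13446)*((y*f(-10) + (23 - Z(-2))) + 48930) = (-3134 - 13446)*((29*6 + (23 - 1*(-2))) + 48930) = -16580*((174 + (23 + 2)) + 48930) = -16580*((174 + 25) + 48930) = -16580*(199 + 48930) = -16580*49129 = -814558820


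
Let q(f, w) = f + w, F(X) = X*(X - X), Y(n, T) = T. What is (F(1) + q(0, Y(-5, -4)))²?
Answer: 16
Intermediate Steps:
F(X) = 0 (F(X) = X*0 = 0)
(F(1) + q(0, Y(-5, -4)))² = (0 + (0 - 4))² = (0 - 4)² = (-4)² = 16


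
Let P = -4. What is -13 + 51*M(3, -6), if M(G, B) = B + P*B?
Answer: 905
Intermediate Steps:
M(G, B) = -3*B (M(G, B) = B - 4*B = -3*B)
-13 + 51*M(3, -6) = -13 + 51*(-3*(-6)) = -13 + 51*18 = -13 + 918 = 905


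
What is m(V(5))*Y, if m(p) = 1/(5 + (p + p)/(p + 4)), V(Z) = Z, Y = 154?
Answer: 126/5 ≈ 25.200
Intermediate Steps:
m(p) = 1/(5 + 2*p/(4 + p)) (m(p) = 1/(5 + (2*p)/(4 + p)) = 1/(5 + 2*p/(4 + p)))
m(V(5))*Y = ((4 + 5)/(20 + 7*5))*154 = (9/(20 + 35))*154 = (9/55)*154 = 126/5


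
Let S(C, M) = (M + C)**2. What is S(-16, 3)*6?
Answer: 1014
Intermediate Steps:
S(C, M) = (C + M)**2
S(-16, 3)*6 = (-16 + 3)**2*6 = (-13)**2*6 = 169*6 = 1014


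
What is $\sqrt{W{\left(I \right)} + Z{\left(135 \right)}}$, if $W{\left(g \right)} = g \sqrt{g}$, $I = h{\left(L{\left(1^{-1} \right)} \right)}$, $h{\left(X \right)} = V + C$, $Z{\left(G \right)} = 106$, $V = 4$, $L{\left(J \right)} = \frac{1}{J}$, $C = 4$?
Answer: $\sqrt{106 + 16 \sqrt{2}} \approx 11.341$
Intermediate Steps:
$h{\left(X \right)} = 8$ ($h{\left(X \right)} = 4 + 4 = 8$)
$I = 8$
$W{\left(g \right)} = g^{\frac{3}{2}}$
$\sqrt{W{\left(I \right)} + Z{\left(135 \right)}} = \sqrt{8^{\frac{3}{2}} + 106} = \sqrt{16 \sqrt{2} + 106} = \sqrt{106 + 16 \sqrt{2}}$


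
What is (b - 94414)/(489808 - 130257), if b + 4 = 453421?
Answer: 359003/359551 ≈ 0.99848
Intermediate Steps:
b = 453417 (b = -4 + 453421 = 453417)
(b - 94414)/(489808 - 130257) = (453417 - 94414)/(489808 - 130257) = 359003/359551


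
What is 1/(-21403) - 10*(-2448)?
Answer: 523945439/21403 ≈ 24480.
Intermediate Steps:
1/(-21403) - 10*(-2448) = -1/21403 + 24480 = 523945439/21403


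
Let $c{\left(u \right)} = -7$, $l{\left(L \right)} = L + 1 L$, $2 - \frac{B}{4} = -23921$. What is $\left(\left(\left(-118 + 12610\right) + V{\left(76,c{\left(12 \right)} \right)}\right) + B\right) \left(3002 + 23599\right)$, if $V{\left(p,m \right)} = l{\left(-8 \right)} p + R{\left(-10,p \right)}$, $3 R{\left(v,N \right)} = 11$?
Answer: $2845553305$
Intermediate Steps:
$B = 95692$ ($B = 8 - -95684 = 8 + 95684 = 95692$)
$R{\left(v,N \right)} = \frac{11}{3}$ ($R{\left(v,N \right)} = \frac{1}{3} \cdot 11 = \frac{11}{3}$)
$l{\left(L \right)} = 2 L$ ($l{\left(L \right)} = L + L = 2 L$)
$V{\left(p,m \right)} = \frac{11}{3} - 16 p$ ($V{\left(p,m \right)} = 2 \left(-8\right) p + \frac{11}{3} = - 16 p + \frac{11}{3} = \frac{11}{3} - 16 p$)
$\left(\left(\left(-118 + 12610\right) + V{\left(76,c{\left(12 \right)} \right)}\right) + B\right) \left(3002 + 23599\right) = \left(\left(\left(-118 + 12610\right) + \left(\frac{11}{3} - 1216\right)\right) + 95692\right) \left(3002 + 23599\right) = \left(\left(12492 + \left(\frac{11}{3} - 1216\right)\right) + 95692\right) 26601 = \left(\left(12492 - \frac{3637}{3}\right) + 95692\right) 26601 = \left(\frac{33839}{3} + 95692\right) 26601 = \frac{320915}{3} \cdot 26601 = 2845553305$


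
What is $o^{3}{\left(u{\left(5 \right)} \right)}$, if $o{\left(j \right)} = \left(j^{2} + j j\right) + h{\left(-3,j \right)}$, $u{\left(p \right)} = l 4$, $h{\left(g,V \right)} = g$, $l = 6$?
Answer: $1516910949$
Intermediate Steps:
$u{\left(p \right)} = 24$ ($u{\left(p \right)} = 6 \cdot 4 = 24$)
$o{\left(j \right)} = -3 + 2 j^{2}$ ($o{\left(j \right)} = \left(j^{2} + j j\right) - 3 = \left(j^{2} + j^{2}\right) - 3 = 2 j^{2} - 3 = -3 + 2 j^{2}$)
$o^{3}{\left(u{\left(5 \right)} \right)} = \left(-3 + 2 \cdot 24^{2}\right)^{3} = \left(-3 + 2 \cdot 576\right)^{3} = \left(-3 + 1152\right)^{3} = 1149^{3} = 1516910949$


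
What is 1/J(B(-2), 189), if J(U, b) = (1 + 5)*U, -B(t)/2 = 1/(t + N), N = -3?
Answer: 5/12 ≈ 0.41667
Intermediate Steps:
B(t) = -2/(-3 + t) (B(t) = -2/(t - 3) = -2/(-3 + t))
J(U, b) = 6*U
1/J(B(-2), 189) = 1/(6*(-2/(-3 - 2))) = 1/(6*(-2/(-5))) = 1/(6*(-2*(-⅕))) = 1/(6*(⅖)) = 1/(12/5) = 5/12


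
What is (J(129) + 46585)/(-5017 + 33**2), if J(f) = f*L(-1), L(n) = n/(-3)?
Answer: -11657/982 ≈ -11.871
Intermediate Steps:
L(n) = -n/3 (L(n) = n*(-1/3) = -n/3)
J(f) = f/3 (J(f) = f*(-1/3*(-1)) = f*(1/3) = f/3)
(J(129) + 46585)/(-5017 + 33**2) = ((1/3)*129 + 46585)/(-5017 + 33**2) = (43 + 46585)/(-5017 + 1089) = 46628/(-3928) = 46628*(-1/3928) = -11657/982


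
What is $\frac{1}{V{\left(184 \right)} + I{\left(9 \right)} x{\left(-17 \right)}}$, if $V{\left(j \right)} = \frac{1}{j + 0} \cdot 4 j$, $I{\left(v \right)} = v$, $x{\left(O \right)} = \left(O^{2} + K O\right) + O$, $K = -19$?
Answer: $\frac{1}{5359} \approx 0.0001866$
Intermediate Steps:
$x{\left(O \right)} = O^{2} - 18 O$ ($x{\left(O \right)} = \left(O^{2} - 19 O\right) + O = O^{2} - 18 O$)
$V{\left(j \right)} = 4$ ($V{\left(j \right)} = \frac{1}{j} 4 j = \frac{4}{j} j = 4$)
$\frac{1}{V{\left(184 \right)} + I{\left(9 \right)} x{\left(-17 \right)}} = \frac{1}{4 + 9 \left(- 17 \left(-18 - 17\right)\right)} = \frac{1}{4 + 9 \left(\left(-17\right) \left(-35\right)\right)} = \frac{1}{4 + 9 \cdot 595} = \frac{1}{4 + 5355} = \frac{1}{5359}$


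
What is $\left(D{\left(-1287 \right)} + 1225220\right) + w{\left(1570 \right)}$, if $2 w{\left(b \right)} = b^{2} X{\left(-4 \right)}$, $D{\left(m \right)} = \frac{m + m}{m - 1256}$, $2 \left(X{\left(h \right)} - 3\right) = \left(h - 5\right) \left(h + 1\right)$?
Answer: $\frac{54828722809}{2543} \approx 2.1561 \cdot 10^{7}$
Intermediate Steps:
$X{\left(h \right)} = 3 + \frac{\left(1 + h\right) \left(-5 + h\right)}{2}$ ($X{\left(h \right)} = 3 + \frac{\left(h - 5\right) \left(h + 1\right)}{2} = 3 + \frac{\left(-5 + h\right) \left(1 + h\right)}{2} = 3 + \frac{\left(1 + h\right) \left(-5 + h\right)}{2}$)
$D{\left(m \right)} = \frac{2 m}{-1256 + m}$
$w{\left(b \right)} = \frac{33 b^{2}}{4}$ ($w{\left(b \right)} = \frac{b^{2} \left(\frac{1}{2} + \frac{\left(-4\right)^{2}}{2} - -8\right)}{2} = \frac{b^{2} \left(\frac{1}{2} + \frac{1}{2} \cdot 16 + 8\right)}{2} = \frac{b^{2} \left(\frac{1}{2} + 8 + 8\right)}{2} = \frac{b^{2} \cdot \frac{33}{2}}{2} = \frac{\frac{33}{2} b^{2}}{2} = \frac{33 b^{2}}{4}$)
$\left(D{\left(-1287 \right)} + 1225220\right) + w{\left(1570 \right)} = \left(2 \left(-1287\right) \frac{1}{-1256 - 1287} + 1225220\right) + \frac{33 \cdot 1570^{2}}{4} = \left(2 \left(-1287\right) \frac{1}{-2543} + 1225220\right) + \frac{33}{4} \cdot 2464900 = \left(2 \left(-1287\right) \left(- \frac{1}{2543}\right) + 1225220\right) + 20335425 = \left(\frac{2574}{2543} + 1225220\right) + 20335425 = \frac{3115737034}{2543} + 20335425 = \frac{54828722809}{2543}$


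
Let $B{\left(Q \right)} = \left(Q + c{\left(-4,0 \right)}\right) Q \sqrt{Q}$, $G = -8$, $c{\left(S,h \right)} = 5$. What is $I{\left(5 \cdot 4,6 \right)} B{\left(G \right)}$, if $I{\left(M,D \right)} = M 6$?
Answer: $5760 i \sqrt{2} \approx 8145.9 i$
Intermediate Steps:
$B{\left(Q \right)} = Q^{\frac{3}{2}} \left(5 + Q\right)$ ($B{\left(Q \right)} = \left(Q + 5\right) Q \sqrt{Q} = \left(5 + Q\right) Q^{\frac{3}{2}} = Q^{\frac{3}{2}} \left(5 + Q\right)$)
$I{\left(M,D \right)} = 6 M$
$I{\left(5 \cdot 4,6 \right)} B{\left(G \right)} = 6 \cdot 5 \cdot 4 \left(-8\right)^{\frac{3}{2}} \left(5 - 8\right) = 6 \cdot 20 - 16 i \sqrt{2} \left(-3\right) = 120 \cdot 48 i \sqrt{2} = 5760 i \sqrt{2}$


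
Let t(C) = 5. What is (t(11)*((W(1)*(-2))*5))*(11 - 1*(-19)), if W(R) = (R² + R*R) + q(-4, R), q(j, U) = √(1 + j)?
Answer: -3000 - 1500*I*√3 ≈ -3000.0 - 2598.1*I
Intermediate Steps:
W(R) = 2*R² + I*√3 (W(R) = (R² + R*R) + √(1 - 4) = (R² + R²) + √(-3) = 2*R² + I*√3)
(t(11)*((W(1)*(-2))*5))*(11 - 1*(-19)) = (5*(((2*1² + I*√3)*(-2))*5))*(11 - 1*(-19)) = (5*(((2*1 + I*√3)*(-2))*5))*(11 + 19) = (5*(((2 + I*√3)*(-2))*5))*30 = (5*((-4 - 2*I*√3)*5))*30 = (5*(-20 - 10*I*√3))*30 = (-100 - 50*I*√3)*30 = -3000 - 1500*I*√3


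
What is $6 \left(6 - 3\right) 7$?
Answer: $126$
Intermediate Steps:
$6 \left(6 - 3\right) 7 = 6 \cdot 3 \cdot 7 = 18 \cdot 7 = 126$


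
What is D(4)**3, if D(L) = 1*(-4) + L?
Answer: 0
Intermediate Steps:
D(L) = -4 + L
D(4)**3 = (-4 + 4)**3 = 0**3 = 0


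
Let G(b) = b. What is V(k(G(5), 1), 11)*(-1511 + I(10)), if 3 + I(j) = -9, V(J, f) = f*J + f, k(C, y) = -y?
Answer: 0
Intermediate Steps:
V(J, f) = f + J*f (V(J, f) = J*f + f = f + J*f)
I(j) = -12 (I(j) = -3 - 9 = -12)
V(k(G(5), 1), 11)*(-1511 + I(10)) = (11*(1 - 1*1))*(-1511 - 12) = (11*(1 - 1))*(-1523) = (11*0)*(-1523) = 0*(-1523) = 0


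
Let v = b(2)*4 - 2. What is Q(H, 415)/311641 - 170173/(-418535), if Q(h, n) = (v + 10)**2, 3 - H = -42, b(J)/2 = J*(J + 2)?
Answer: 55202569333/130432665935 ≈ 0.42323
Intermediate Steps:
b(J) = 2*J*(2 + J) (b(J) = 2*(J*(J + 2)) = 2*(J*(2 + J)) = 2*J*(2 + J))
H = 45 (H = 3 - 1*(-42) = 3 + 42 = 45)
v = 62 (v = (2*2*(2 + 2))*4 - 2 = (2*2*4)*4 - 2 = 16*4 - 2 = 64 - 2 = 62)
Q(h, n) = 5184 (Q(h, n) = (62 + 10)**2 = 72**2 = 5184)
Q(H, 415)/311641 - 170173/(-418535) = 5184/311641 - 170173/(-418535) = 5184*(1/311641) - 170173*(-1/418535) = 5184/311641 + 170173/418535 = 55202569333/130432665935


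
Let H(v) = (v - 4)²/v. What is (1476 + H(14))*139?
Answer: 1443098/7 ≈ 2.0616e+5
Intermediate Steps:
H(v) = (-4 + v)²/v
(1476 + H(14))*139 = (1476 + (-4 + 14)²/14)*139 = (1476 + (1/14)*10²)*139 = (1476 + (1/14)*100)*139 = (1476 + 50/7)*139 = (10382/7)*139 = 1443098/7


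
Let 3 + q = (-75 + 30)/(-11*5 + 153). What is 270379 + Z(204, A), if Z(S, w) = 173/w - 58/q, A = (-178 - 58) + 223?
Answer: 1191575498/4407 ≈ 2.7038e+5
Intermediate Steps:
q = -339/98 (q = -3 + (-75 + 30)/(-11*5 + 153) = -3 - 45/(-55 + 153) = -3 - 45/98 = -339/98 ≈ -3.4592)
A = -13 (A = -236 + 223 = -13)
Z(S, w) = 5684/339 + 173/w (Z(S, w) = 173/w - 58/(-339/98) = 173/w - 58*(-98/339) = 173/w + 5684/339 = 5684/339 + 173/w)
270379 + Z(204, A) = 270379 + (5684/339 + 173/(-13)) = 270379 + (5684/339 + 173*(-1/13)) = 270379 + (5684/339 - 173/13) = 270379 + 15245/4407 = 1191575498/4407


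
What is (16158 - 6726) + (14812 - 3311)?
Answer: 20933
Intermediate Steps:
(16158 - 6726) + (14812 - 3311) = 9432 + 11501 = 20933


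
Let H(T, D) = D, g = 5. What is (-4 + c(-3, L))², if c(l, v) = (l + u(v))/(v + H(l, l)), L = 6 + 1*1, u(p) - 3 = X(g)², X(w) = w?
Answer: 81/16 ≈ 5.0625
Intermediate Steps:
u(p) = 28 (u(p) = 3 + 5² = 3 + 25 = 28)
L = 7 (L = 6 + 1 = 7)
c(l, v) = (28 + l)/(l + v) (c(l, v) = (l + 28)/(v + l) = (28 + l)/(l + v))
(-4 + c(-3, L))² = (-4 + (28 - 3)/(-3 + 7))² = (-4 + 25/4)² = (9/4)² = 81/16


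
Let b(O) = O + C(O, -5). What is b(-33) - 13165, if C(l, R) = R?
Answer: -13203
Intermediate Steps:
b(O) = -5 + O (b(O) = O - 5 = -5 + O)
b(-33) - 13165 = (-5 - 33) - 13165 = -38 - 13165 = -13203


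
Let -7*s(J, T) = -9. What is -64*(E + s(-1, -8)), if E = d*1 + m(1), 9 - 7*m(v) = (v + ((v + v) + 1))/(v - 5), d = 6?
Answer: -3904/7 ≈ -557.71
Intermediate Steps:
s(J, T) = 9/7 (s(J, T) = -⅐*(-9) = 9/7)
m(v) = 9/7 - (1 + 3*v)/(7*(-5 + v)) (m(v) = 9/7 - (v + ((v + v) + 1))/(7*(v - 5)) = 9/7 - (v + (2*v + 1))/(7*(-5 + v)) = 9/7 - (v + (1 + 2*v))/(7*(-5 + v)) = 9/7 - (1 + 3*v)/(7*(-5 + v)))
E = 52/7 (E = 6*1 + 2*(-23 + 3*1)/(7*(-5 + 1)) = 6 + (2/7)*(-23 + 3)/(-4) = 6 + (2/7)*(-¼)*(-20) = 6 + 10/7 = 52/7 ≈ 7.4286)
-64*(E + s(-1, -8)) = -64*(52/7 + 9/7) = -64*61/7 = -3904/7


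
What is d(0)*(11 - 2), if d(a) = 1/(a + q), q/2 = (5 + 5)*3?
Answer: 3/20 ≈ 0.15000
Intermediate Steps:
q = 60 (q = 2*((5 + 5)*3) = 2*(10*3) = 2*30 = 60)
d(a) = 1/(60 + a) (d(a) = 1/(a + 60) = 1/(60 + a))
d(0)*(11 - 2) = (11 - 2)/(60 + 0) = 9/60 = (1/60)*9 = 3/20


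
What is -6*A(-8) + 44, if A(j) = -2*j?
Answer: -52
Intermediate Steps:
-6*A(-8) + 44 = -(-12)*(-8) + 44 = -6*16 + 44 = -96 + 44 = -52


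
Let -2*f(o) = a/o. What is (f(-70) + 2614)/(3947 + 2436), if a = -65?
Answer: 73179/178724 ≈ 0.40945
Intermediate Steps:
f(o) = 65/(2*o) (f(o) = -(-65)/(2*o) = 65/(2*o))
(f(-70) + 2614)/(3947 + 2436) = ((65/2)/(-70) + 2614)/(3947 + 2436) = ((65/2)*(-1/70) + 2614)/6383 = (-13/28 + 2614)*(1/6383) = (73179/28)*(1/6383) = 73179/178724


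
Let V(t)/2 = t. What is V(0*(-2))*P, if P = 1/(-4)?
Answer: 0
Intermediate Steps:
V(t) = 2*t
P = -¼ ≈ -0.25000
V(0*(-2))*P = (2*(0*(-2)))*(-¼) = (2*0)*(-¼) = 0*(-¼) = 0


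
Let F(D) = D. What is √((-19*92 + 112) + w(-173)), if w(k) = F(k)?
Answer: 3*I*√201 ≈ 42.532*I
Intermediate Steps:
w(k) = k
√((-19*92 + 112) + w(-173)) = √((-19*92 + 112) - 173) = √((-1748 + 112) - 173) = √(-1636 - 173) = √(-1809) = 3*I*√201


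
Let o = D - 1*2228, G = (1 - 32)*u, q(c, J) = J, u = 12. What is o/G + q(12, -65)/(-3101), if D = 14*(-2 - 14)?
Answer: 1906958/288393 ≈ 6.6124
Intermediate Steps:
D = -224 (D = 14*(-16) = -224)
G = -372 (G = (1 - 32)*12 = -31*12 = -372)
o = -2452 (o = -224 - 1*2228 = -224 - 2228 = -2452)
o/G + q(12, -65)/(-3101) = -2452/(-372) - 65/(-3101) = -2452*(-1/372) - 65*(-1/3101) = 613/93 + 65/3101 = 1906958/288393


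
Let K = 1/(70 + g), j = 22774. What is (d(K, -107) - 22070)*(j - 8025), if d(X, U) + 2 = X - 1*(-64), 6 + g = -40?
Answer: -7790289059/24 ≈ -3.2460e+8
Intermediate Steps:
g = -46 (g = -6 - 40 = -46)
K = 1/24 (K = 1/(70 - 46) = 1/24 ≈ 0.041667)
d(X, U) = 62 + X (d(X, U) = -2 + (X - 1*(-64)) = -2 + (X + 64) = -2 + (64 + X) = 62 + X)
(d(K, -107) - 22070)*(j - 8025) = ((62 + 1/24) - 22070)*(22774 - 8025) = (1489/24 - 22070)*14749 = -528191/24*14749 = -7790289059/24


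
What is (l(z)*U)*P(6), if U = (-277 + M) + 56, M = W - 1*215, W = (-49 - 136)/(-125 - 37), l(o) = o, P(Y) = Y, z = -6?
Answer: 140894/9 ≈ 15655.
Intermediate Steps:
W = 185/162 (W = -185/(-162) = -185*(-1/162) = 185/162 ≈ 1.1420)
M = -34645/162 (M = 185/162 - 1*215 = 185/162 - 215 = -34645/162 ≈ -213.86)
U = -70447/162 (U = (-277 - 34645/162) + 56 = -79519/162 + 56 = -70447/162 ≈ -434.86)
(l(z)*U)*P(6) = -6*(-70447/162)*6 = (70447/27)*6 = 140894/9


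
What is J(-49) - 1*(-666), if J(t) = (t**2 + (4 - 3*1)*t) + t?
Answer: 2969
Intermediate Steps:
J(t) = t**2 + 2*t (J(t) = (t**2 + (4 - 3)*t) + t = (t**2 + 1*t) + t = (t**2 + t) + t = (t + t**2) + t = t**2 + 2*t)
J(-49) - 1*(-666) = -49*(2 - 49) - 1*(-666) = -49*(-47) + 666 = 2303 + 666 = 2969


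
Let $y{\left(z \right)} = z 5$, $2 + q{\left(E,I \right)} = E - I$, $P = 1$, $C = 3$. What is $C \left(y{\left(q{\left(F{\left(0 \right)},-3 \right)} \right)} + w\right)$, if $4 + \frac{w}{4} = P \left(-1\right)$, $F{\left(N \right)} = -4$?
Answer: $-105$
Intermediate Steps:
$q{\left(E,I \right)} = -2 + E - I$ ($q{\left(E,I \right)} = -2 + \left(E - I\right) = -2 + E - I$)
$y{\left(z \right)} = 5 z$
$w = -20$ ($w = -16 + 4 \cdot 1 \left(-1\right) = -16 + 4 \left(-1\right) = -16 - 4 = -20$)
$C \left(y{\left(q{\left(F{\left(0 \right)},-3 \right)} \right)} + w\right) = 3 \left(5 \left(-2 - 4 - -3\right) - 20\right) = 3 \left(5 \left(-2 - 4 + 3\right) - 20\right) = 3 \left(5 \left(-3\right) - 20\right) = 3 \left(-15 - 20\right) = 3 \left(-35\right) = -105$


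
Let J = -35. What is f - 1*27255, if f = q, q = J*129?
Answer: -31770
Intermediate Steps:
q = -4515 (q = -35*129 = -4515)
f = -4515
f - 1*27255 = -4515 - 1*27255 = -4515 - 27255 = -31770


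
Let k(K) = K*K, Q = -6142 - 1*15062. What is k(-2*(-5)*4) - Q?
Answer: 22804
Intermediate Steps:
Q = -21204 (Q = -6142 - 15062 = -21204)
k(K) = K²
k(-2*(-5)*4) - Q = (-2*(-5)*4)² - 1*(-21204) = (10*4)² + 21204 = 40² + 21204 = 1600 + 21204 = 22804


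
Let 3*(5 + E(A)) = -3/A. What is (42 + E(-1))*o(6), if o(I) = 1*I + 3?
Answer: 342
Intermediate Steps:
E(A) = -5 - 1/A (E(A) = -5 + (-3/A)/3 = -5 - 1/A)
o(I) = 3 + I (o(I) = I + 3 = 3 + I)
(42 + E(-1))*o(6) = (42 + (-5 - 1/(-1)))*(3 + 6) = (42 + (-5 - 1*(-1)))*9 = (42 + (-5 + 1))*9 = (42 - 4)*9 = 38*9 = 342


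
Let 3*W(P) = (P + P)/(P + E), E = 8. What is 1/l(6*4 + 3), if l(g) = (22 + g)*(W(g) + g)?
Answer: 5/6741 ≈ 0.00074173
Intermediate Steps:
W(P) = 2*P/(3*(8 + P)) (W(P) = ((P + P)/(P + 8))/3 = ((2*P)/(8 + P))/3 = (2*P/(8 + P))/3 = 2*P/(3*(8 + P)))
l(g) = (22 + g)*(g + 2*g/(3*(8 + g))) (l(g) = (22 + g)*(2*g/(3*(8 + g)) + g) = (22 + g)*(g + 2*g/(3*(8 + g))))
1/l(6*4 + 3) = 1/((6*4 + 3)*(572 + 3*(6*4 + 3)² + 92*(6*4 + 3))/(3*(8 + (6*4 + 3)))) = 1/((24 + 3)*(572 + 3*(24 + 3)² + 92*(24 + 3))/(3*(8 + (24 + 3)))) = 1/((⅓)*27*(572 + 3*27² + 92*27)/(8 + 27)) = 1/((⅓)*27*(572 + 3*729 + 2484)/35) = 1/((⅓)*27*(1/35)*(572 + 2187 + 2484)) = 1/((⅓)*27*(1/35)*5243) = 1/(6741/5) = 5/6741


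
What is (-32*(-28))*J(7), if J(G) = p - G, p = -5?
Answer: -10752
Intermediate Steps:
J(G) = -5 - G
(-32*(-28))*J(7) = (-32*(-28))*(-5 - 1*7) = 896*(-5 - 7) = 896*(-12) = -10752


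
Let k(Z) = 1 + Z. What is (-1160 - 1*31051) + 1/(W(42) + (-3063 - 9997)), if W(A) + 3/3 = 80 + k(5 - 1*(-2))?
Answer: -417873304/12973 ≈ -32211.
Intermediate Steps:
W(A) = 87 (W(A) = -1 + (80 + (1 + (5 - 1*(-2)))) = -1 + (80 + (1 + (5 + 2))) = -1 + (80 + (1 + 7)) = -1 + (80 + 8) = -1 + 88 = 87)
(-1160 - 1*31051) + 1/(W(42) + (-3063 - 9997)) = (-1160 - 1*31051) + 1/(87 + (-3063 - 9997)) = (-1160 - 31051) + 1/(87 - 13060) = -32211 + 1/(-12973) = -32211 - 1/12973 = -417873304/12973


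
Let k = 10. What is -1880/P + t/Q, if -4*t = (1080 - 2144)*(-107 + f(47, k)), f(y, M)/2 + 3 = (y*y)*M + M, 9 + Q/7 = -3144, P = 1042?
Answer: -875798246/1642713 ≈ -533.14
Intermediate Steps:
Q = -22071 (Q = -63 + 7*(-3144) = -63 - 22008 = -22071)
f(y, M) = -6 + 2*M + 2*M*y**2 (f(y, M) = -6 + 2*((y*y)*M + M) = -6 + 2*(y**2*M + M) = -6 + 2*(M*y**2 + M) = -6 + 2*(M + M*y**2) = -6 + (2*M + 2*M*y**2) = -6 + 2*M + 2*M*y**2)
t = 11727142 (t = -(1080 - 2144)*(-107 + (-6 + 2*10 + 2*10*47**2))/4 = -(-266)*(-107 + (-6 + 20 + 2*10*2209)) = -(-266)*(-107 + (-6 + 20 + 44180)) = -(-266)*(-107 + 44194) = -(-266)*44087 = -1/4*(-46908568) = 11727142)
-1880/P + t/Q = -1880/1042 + 11727142/(-22071) = -1880*1/1042 + 11727142*(-1/22071) = -940/521 - 1675306/3153 = -875798246/1642713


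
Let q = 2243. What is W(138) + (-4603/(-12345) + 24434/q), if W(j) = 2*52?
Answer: 3191705099/27689835 ≈ 115.27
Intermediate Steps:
W(j) = 104
W(138) + (-4603/(-12345) + 24434/q) = 104 + (-4603/(-12345) + 24434/2243) = 104 + (-4603*(-1/12345) + 24434*(1/2243)) = 104 + (4603/12345 + 24434/2243) = 104 + 311962259/27689835 = 3191705099/27689835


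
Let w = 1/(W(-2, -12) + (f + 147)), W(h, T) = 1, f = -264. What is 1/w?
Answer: -116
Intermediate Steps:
w = -1/116 (w = 1/(1 + (-264 + 147)) = 1/(1 - 117) = 1/(-116) = -1/116 ≈ -0.0086207)
1/w = 1/(-1/116) = -116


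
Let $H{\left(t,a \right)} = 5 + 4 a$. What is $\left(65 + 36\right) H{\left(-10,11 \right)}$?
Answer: $4949$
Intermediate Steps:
$\left(65 + 36\right) H{\left(-10,11 \right)} = \left(65 + 36\right) \left(5 + 4 \cdot 11\right) = 101 \left(5 + 44\right) = 101 \cdot 49 = 4949$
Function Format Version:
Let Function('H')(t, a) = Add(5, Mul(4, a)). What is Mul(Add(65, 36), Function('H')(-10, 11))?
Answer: 4949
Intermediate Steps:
Mul(Add(65, 36), Function('H')(-10, 11)) = Mul(Add(65, 36), Add(5, Mul(4, 11))) = Mul(101, Add(5, 44)) = Mul(101, 49) = 4949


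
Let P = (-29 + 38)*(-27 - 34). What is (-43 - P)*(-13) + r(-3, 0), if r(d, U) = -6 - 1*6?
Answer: -6590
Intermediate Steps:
r(d, U) = -12 (r(d, U) = -6 - 6 = -12)
P = -549 (P = 9*(-61) = -549)
(-43 - P)*(-13) + r(-3, 0) = (-43 - 1*(-549))*(-13) - 12 = (-43 + 549)*(-13) - 12 = 506*(-13) - 12 = -6578 - 12 = -6590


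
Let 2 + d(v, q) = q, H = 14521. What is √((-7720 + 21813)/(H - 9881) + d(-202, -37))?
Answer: I*√48391430/1160 ≈ 5.9969*I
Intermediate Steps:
d(v, q) = -2 + q
√((-7720 + 21813)/(H - 9881) + d(-202, -37)) = √((-7720 + 21813)/(14521 - 9881) + (-2 - 37)) = √(14093/4640 - 39) = √(-166867/4640) = I*√48391430/1160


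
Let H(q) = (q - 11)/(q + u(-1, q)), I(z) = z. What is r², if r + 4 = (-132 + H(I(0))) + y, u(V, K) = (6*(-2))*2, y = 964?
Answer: 395333689/576 ≈ 6.8634e+5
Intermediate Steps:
u(V, K) = -24 (u(V, K) = -12*2 = -24)
H(q) = (-11 + q)/(-24 + q) (H(q) = (q - 11)/(q - 24) = (-11 + q)/(-24 + q))
r = 19883/24 (r = -4 + ((-132 + (-11 + 0)/(-24 + 0)) + 964) = -4 + ((-132 - 11/(-24)) + 964) = -4 + ((-132 - 1/24*(-11)) + 964) = -4 + ((-132 + 11/24) + 964) = -4 + (-3157/24 + 964) = -4 + 19979/24 = 19883/24 ≈ 828.46)
r² = (19883/24)² = 395333689/576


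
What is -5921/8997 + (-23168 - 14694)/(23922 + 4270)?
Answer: -253784623/126821712 ≈ -2.0011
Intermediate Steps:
-5921/8997 + (-23168 - 14694)/(23922 + 4270) = -5921*1/8997 - 37862/28192 = -5921/8997 - 37862*1/28192 = -5921/8997 - 18931/14096 = -253784623/126821712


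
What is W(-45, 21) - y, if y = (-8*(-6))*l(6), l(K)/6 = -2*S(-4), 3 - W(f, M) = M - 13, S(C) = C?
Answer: -2309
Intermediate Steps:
W(f, M) = 16 - M (W(f, M) = 3 - (M - 13) = 3 - (-13 + M) = 3 + (13 - M) = 16 - M)
l(K) = 48 (l(K) = 6*(-2*(-4)) = 6*8 = 48)
y = 2304 (y = -8*(-6)*48 = 48*48 = 2304)
W(-45, 21) - y = (16 - 1*21) - 1*2304 = (16 - 21) - 2304 = -5 - 2304 = -2309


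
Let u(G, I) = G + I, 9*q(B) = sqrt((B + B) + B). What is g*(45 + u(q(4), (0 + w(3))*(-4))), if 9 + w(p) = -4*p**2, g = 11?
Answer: 2475 + 22*sqrt(3)/9 ≈ 2479.2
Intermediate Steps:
q(B) = sqrt(3)*sqrt(B)/9 (q(B) = sqrt((B + B) + B)/9 = sqrt(2*B + B)/9 = sqrt(3*B)/9 = (sqrt(3)*sqrt(B))/9 = sqrt(3)*sqrt(B)/9)
w(p) = -9 - 4*p**2
g*(45 + u(q(4), (0 + w(3))*(-4))) = 11*(45 + (sqrt(3)*sqrt(4)/9 + (0 + (-9 - 4*3**2))*(-4))) = 11*(45 + ((1/9)*sqrt(3)*2 + (0 + (-9 - 4*9))*(-4))) = 11*(45 + (2*sqrt(3)/9 + (0 + (-9 - 36))*(-4))) = 11*(45 + (2*sqrt(3)/9 + (0 - 45)*(-4))) = 11*(45 + (2*sqrt(3)/9 - 45*(-4))) = 11*(45 + (2*sqrt(3)/9 + 180)) = 11*(45 + (180 + 2*sqrt(3)/9)) = 11*(225 + 2*sqrt(3)/9) = 2475 + 22*sqrt(3)/9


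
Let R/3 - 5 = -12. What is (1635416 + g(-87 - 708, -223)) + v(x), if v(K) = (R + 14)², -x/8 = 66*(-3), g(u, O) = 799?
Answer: 1636264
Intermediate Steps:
R = -21 (R = 15 + 3*(-12) = 15 - 36 = -21)
x = 1584 (x = -528*(-3) = -8*(-198) = 1584)
v(K) = 49 (v(K) = (-21 + 14)² = (-7)² = 49)
(1635416 + g(-87 - 708, -223)) + v(x) = (1635416 + 799) + 49 = 1636215 + 49 = 1636264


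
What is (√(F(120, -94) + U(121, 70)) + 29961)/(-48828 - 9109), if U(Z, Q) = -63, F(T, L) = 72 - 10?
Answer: -29961/57937 - I/57937 ≈ -0.51713 - 1.726e-5*I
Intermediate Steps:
F(T, L) = 62
(√(F(120, -94) + U(121, 70)) + 29961)/(-48828 - 9109) = (√(62 - 63) + 29961)/(-48828 - 9109) = (√(-1) + 29961)/(-57937) = (I + 29961)*(-1/57937) = (29961 + I)*(-1/57937) = -29961/57937 - I/57937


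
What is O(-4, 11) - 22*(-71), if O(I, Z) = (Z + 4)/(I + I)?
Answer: 12481/8 ≈ 1560.1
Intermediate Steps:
O(I, Z) = (4 + Z)/(2*I) (O(I, Z) = (4 + Z)/((2*I)) = (4 + Z)*(1/(2*I)) = (4 + Z)/(2*I))
O(-4, 11) - 22*(-71) = (½)*(4 + 11)/(-4) - 22*(-71) = (½)*(-¼)*15 + 1562 = -15/8 + 1562 = 12481/8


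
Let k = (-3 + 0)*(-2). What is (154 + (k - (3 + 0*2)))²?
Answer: 24649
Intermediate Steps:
k = 6 (k = -3*(-2) = 6)
(154 + (k - (3 + 0*2)))² = (154 + (6 - (3 + 0*2)))² = (154 + (6 - (3 + 0)))² = (154 + (6 - 1*3))² = (154 + (6 - 3))² = (154 + 3)² = 157² = 24649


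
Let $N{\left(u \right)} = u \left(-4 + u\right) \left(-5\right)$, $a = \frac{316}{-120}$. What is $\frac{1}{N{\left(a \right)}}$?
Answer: $- \frac{180}{15721} \approx -0.01145$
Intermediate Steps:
$a = - \frac{79}{30}$ ($a = 316 \left(- \frac{1}{120}\right) = - \frac{79}{30} \approx -2.6333$)
$N{\left(u \right)} = u \left(20 - 5 u\right)$
$\frac{1}{N{\left(a \right)}} = \frac{1}{5 \left(- \frac{79}{30}\right) \left(4 - - \frac{79}{30}\right)} = \frac{1}{5 \left(- \frac{79}{30}\right) \left(4 + \frac{79}{30}\right)} = \frac{1}{5 \left(- \frac{79}{30}\right) \frac{199}{30}} = \frac{1}{- \frac{15721}{180}} = - \frac{180}{15721}$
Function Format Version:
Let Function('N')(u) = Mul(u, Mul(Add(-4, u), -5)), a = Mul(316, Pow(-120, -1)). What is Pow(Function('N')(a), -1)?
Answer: Rational(-180, 15721) ≈ -0.011450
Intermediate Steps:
a = Rational(-79, 30) (a = Mul(316, Rational(-1, 120)) = Rational(-79, 30) ≈ -2.6333)
Function('N')(u) = Mul(u, Add(20, Mul(-5, u)))
Pow(Function('N')(a), -1) = Pow(Mul(5, Rational(-79, 30), Add(4, Mul(-1, Rational(-79, 30)))), -1) = Pow(Mul(5, Rational(-79, 30), Add(4, Rational(79, 30))), -1) = Pow(Mul(5, Rational(-79, 30), Rational(199, 30)), -1) = Pow(Rational(-15721, 180), -1) = Rational(-180, 15721)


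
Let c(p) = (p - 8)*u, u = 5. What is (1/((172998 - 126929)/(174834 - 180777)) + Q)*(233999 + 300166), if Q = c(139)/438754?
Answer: -1376724728689455/20212958026 ≈ -68111.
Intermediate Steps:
c(p) = -40 + 5*p (c(p) = (p - 8)*5 = (-8 + p)*5 = -40 + 5*p)
Q = 655/438754 (Q = (-40 + 5*139)/438754 = (-40 + 695)*(1/438754) = 655*(1/438754) = 655/438754 ≈ 0.0014929)
(1/((172998 - 126929)/(174834 - 180777)) + Q)*(233999 + 300166) = (1/((172998 - 126929)/(174834 - 180777)) + 655/438754)*(233999 + 300166) = (1/(46069/(-5943)) + 655/438754)*534165 = (1/(46069*(-1/5943)) + 655/438754)*534165 = (1/(-46069/5943) + 655/438754)*534165 = (-5943/46069 + 655/438754)*534165 = -2577339827/20212958026*534165 = -1376724728689455/20212958026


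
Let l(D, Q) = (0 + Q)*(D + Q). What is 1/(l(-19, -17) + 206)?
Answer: 1/818 ≈ 0.0012225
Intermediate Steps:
l(D, Q) = Q*(D + Q)
1/(l(-19, -17) + 206) = 1/(-17*(-19 - 17) + 206) = 1/(-17*(-36) + 206) = 1/(612 + 206) = 1/818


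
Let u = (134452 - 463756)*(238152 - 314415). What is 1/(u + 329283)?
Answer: 1/25114040235 ≈ 3.9818e-11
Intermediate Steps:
u = 25113710952 (u = -329304*(-76263) = 25113710952)
1/(u + 329283) = 1/(25113710952 + 329283) = 1/25114040235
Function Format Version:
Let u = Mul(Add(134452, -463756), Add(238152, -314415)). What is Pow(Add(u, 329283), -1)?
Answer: Rational(1, 25114040235) ≈ 3.9818e-11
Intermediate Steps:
u = 25113710952 (u = Mul(-329304, -76263) = 25113710952)
Pow(Add(u, 329283), -1) = Pow(Add(25113710952, 329283), -1) = Pow(25114040235, -1) = Rational(1, 25114040235)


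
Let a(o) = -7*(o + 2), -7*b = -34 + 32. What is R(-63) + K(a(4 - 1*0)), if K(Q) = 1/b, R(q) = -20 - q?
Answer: 93/2 ≈ 46.500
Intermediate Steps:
b = 2/7 (b = -(-34 + 32)/7 = -⅐*(-2) = 2/7 ≈ 0.28571)
a(o) = -14 - 7*o (a(o) = -7*(2 + o) = -14 - 7*o)
K(Q) = 7/2 (K(Q) = 1/(2/7) = 7/2)
R(-63) + K(a(4 - 1*0)) = (-20 - 1*(-63)) + 7/2 = (-20 + 63) + 7/2 = 43 + 7/2 = 93/2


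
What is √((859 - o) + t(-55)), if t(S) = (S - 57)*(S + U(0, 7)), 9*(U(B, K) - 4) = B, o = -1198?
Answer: √7769 ≈ 88.142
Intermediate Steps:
U(B, K) = 4 + B/9
t(S) = (-57 + S)*(4 + S) (t(S) = (S - 57)*(S + (4 + (⅑)*0)) = (-57 + S)*(S + (4 + 0)) = (-57 + S)*(S + 4) = (-57 + S)*(4 + S))
√((859 - o) + t(-55)) = √((859 - 1*(-1198)) + (-228 + (-55)² - 53*(-55))) = √((859 + 1198) + (-228 + 3025 + 2915)) = √(2057 + 5712) = √7769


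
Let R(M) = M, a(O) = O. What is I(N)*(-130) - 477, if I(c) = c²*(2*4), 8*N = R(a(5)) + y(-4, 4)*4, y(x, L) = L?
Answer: -30573/4 ≈ -7643.3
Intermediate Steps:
N = 21/8 (N = (5 + 4*4)/8 = (5 + 16)/8 = (⅛)*21 = 21/8 ≈ 2.6250)
I(c) = 8*c² (I(c) = c²*8 = 8*c²)
I(N)*(-130) - 477 = (8*(21/8)²)*(-130) - 477 = (8*(441/64))*(-130) - 477 = (441/8)*(-130) - 477 = -28665/4 - 477 = -30573/4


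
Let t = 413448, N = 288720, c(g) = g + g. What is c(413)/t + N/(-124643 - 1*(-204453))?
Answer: 37092121/10247604 ≈ 3.6196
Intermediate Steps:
c(g) = 2*g
c(413)/t + N/(-124643 - 1*(-204453)) = (2*413)/413448 + 288720/(-124643 - 1*(-204453)) = 826*(1/413448) + 288720/(-124643 + 204453) = 59/29532 + 288720/79810 = 59/29532 + 288720*(1/79810) = 59/29532 + 28872/7981 = 37092121/10247604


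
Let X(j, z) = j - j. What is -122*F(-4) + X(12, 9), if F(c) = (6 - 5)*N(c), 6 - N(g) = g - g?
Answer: -732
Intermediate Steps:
N(g) = 6 (N(g) = 6 - (g - g) = 6 - 1*0 = 6 + 0 = 6)
X(j, z) = 0
F(c) = 6 (F(c) = (6 - 5)*6 = 1*6 = 6)
-122*F(-4) + X(12, 9) = -122*6 + 0 = -732 + 0 = -732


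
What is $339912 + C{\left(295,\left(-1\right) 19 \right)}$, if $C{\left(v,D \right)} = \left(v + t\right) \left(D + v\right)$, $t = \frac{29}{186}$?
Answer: $\frac{13062626}{31} \approx 4.2138 \cdot 10^{5}$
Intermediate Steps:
$t = \frac{29}{186}$ ($t = 29 \cdot \frac{1}{186} = \frac{29}{186} \approx 0.15591$)
$C{\left(v,D \right)} = \left(\frac{29}{186} + v\right) \left(D + v\right)$ ($C{\left(v,D \right)} = \left(v + \frac{29}{186}\right) \left(D + v\right) = \left(\frac{29}{186} + v\right) \left(D + v\right)$)
$339912 + C{\left(295,\left(-1\right) 19 \right)} = 339912 + \left(295^{2} + \frac{29 \left(\left(-1\right) 19\right)}{186} + \frac{29}{186} \cdot 295 + \left(-1\right) 19 \cdot 295\right) = 339912 + \left(87025 + \frac{29}{186} \left(-19\right) + \frac{8555}{186} - 5605\right) = 339912 + \left(87025 - \frac{551}{186} + \frac{8555}{186} - 5605\right) = 339912 + \frac{2525354}{31} = \frac{13062626}{31}$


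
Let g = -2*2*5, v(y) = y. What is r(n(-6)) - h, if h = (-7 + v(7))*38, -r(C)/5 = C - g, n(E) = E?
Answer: -70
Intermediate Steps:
g = -20 (g = -4*5 = -20)
r(C) = -100 - 5*C (r(C) = -5*(C - 1*(-20)) = -5*(C + 20) = -5*(20 + C) = -100 - 5*C)
h = 0 (h = (-7 + 7)*38 = 0*38 = 0)
r(n(-6)) - h = (-100 - 5*(-6)) - 1*0 = (-100 + 30) + 0 = -70 + 0 = -70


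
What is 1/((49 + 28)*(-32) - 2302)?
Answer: -1/4766 ≈ -0.00020982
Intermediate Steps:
1/((49 + 28)*(-32) - 2302) = 1/(77*(-32) - 2302) = 1/(-2464 - 2302) = 1/(-4766) = -1/4766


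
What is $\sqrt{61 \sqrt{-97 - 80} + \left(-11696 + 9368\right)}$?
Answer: $\sqrt{-2328 + 61 i \sqrt{177}} \approx 8.2886 + 48.956 i$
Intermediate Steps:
$\sqrt{61 \sqrt{-97 - 80} + \left(-11696 + 9368\right)} = \sqrt{61 \sqrt{-177} - 2328} = \sqrt{61 i \sqrt{177} - 2328} = \sqrt{-2328 + 61 i \sqrt{177}}$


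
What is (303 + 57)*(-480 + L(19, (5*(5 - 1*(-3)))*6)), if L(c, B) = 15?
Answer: -167400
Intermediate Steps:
(303 + 57)*(-480 + L(19, (5*(5 - 1*(-3)))*6)) = (303 + 57)*(-480 + 15) = 360*(-465) = -167400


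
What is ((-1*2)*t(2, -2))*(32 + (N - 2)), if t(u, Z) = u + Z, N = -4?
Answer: 0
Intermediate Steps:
t(u, Z) = Z + u
((-1*2)*t(2, -2))*(32 + (N - 2)) = ((-1*2)*(-2 + 2))*(32 + (-4 - 2)) = (-2*0)*(32 - 6) = 0*26 = 0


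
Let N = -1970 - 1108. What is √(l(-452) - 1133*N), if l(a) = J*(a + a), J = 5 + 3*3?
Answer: √3474718 ≈ 1864.1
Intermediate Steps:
N = -3078
J = 14 (J = 5 + 9 = 14)
l(a) = 28*a (l(a) = 14*(a + a) = 14*(2*a) = 28*a)
√(l(-452) - 1133*N) = √(28*(-452) - 1133*(-3078)) = √(-12656 + 3487374) = √3474718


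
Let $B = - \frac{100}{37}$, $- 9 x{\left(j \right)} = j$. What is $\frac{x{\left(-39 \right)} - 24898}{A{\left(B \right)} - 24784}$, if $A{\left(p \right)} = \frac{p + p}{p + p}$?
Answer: $\frac{74681}{74349} \approx 1.0045$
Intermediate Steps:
$x{\left(j \right)} = - \frac{j}{9}$
$B = - \frac{100}{37}$ ($B = \left(-100\right) \frac{1}{37} = - \frac{100}{37} \approx -2.7027$)
$A{\left(p \right)} = 1$ ($A{\left(p \right)} = \frac{2 p}{2 p} = 2 p \frac{1}{2 p} = 1$)
$\frac{x{\left(-39 \right)} - 24898}{A{\left(B \right)} - 24784} = \frac{\left(- \frac{1}{9}\right) \left(-39\right) - 24898}{1 - 24784} = \frac{\frac{13}{3} - 24898}{-24783} = \left(- \frac{74681}{3}\right) \left(- \frac{1}{24783}\right) = \frac{74681}{74349}$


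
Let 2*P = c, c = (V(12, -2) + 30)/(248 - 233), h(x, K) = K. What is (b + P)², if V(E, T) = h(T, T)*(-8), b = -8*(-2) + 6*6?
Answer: 644809/225 ≈ 2865.8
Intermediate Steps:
b = 52 (b = 16 + 36 = 52)
V(E, T) = -8*T (V(E, T) = T*(-8) = -8*T)
c = 46/15 (c = (-8*(-2) + 30)/(248 - 233) = (16 + 30)/15 = 46*(1/15) = 46/15 ≈ 3.0667)
P = 23/15 (P = (½)*(46/15) = 23/15 ≈ 1.5333)
(b + P)² = (52 + 23/15)² = (803/15)² = 644809/225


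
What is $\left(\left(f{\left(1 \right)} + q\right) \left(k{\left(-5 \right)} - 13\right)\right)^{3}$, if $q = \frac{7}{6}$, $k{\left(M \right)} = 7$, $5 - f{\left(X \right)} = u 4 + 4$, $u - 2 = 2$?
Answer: $571787$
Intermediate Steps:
$u = 4$ ($u = 2 + 2 = 4$)
$f{\left(X \right)} = -15$ ($f{\left(X \right)} = 5 - \left(4 \cdot 4 + 4\right) = 5 - \left(16 + 4\right) = 5 - 20 = -15$)
$q = \frac{7}{6}$ ($q = 7 \cdot \frac{1}{6} = \frac{7}{6} \approx 1.1667$)
$\left(\left(f{\left(1 \right)} + q\right) \left(k{\left(-5 \right)} - 13\right)\right)^{3} = \left(\left(-15 + \frac{7}{6}\right) \left(7 - 13\right)\right)^{3} = \left(\left(- \frac{83}{6}\right) \left(-6\right)\right)^{3} = 83^{3} = 571787$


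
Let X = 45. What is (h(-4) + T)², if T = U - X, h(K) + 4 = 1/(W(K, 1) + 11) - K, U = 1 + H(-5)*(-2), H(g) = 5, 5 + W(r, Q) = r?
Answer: 11449/4 ≈ 2862.3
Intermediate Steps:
W(r, Q) = -5 + r
U = -9 (U = 1 + 5*(-2) = 1 - 10 = -9)
h(K) = -4 + 1/(6 + K) - K (h(K) = -4 + (1/((-5 + K) + 11) - K) = -4 + (1/(6 + K) - K) = -4 + 1/(6 + K) - K)
T = -54 (T = -9 - 1*45 = -9 - 45 = -54)
(h(-4) + T)² = ((-23 - 1*(-4)² - 10*(-4))/(6 - 4) - 54)² = ((-23 - 1*16 + 40)/2 - 54)² = ((-23 - 16 + 40)/2 - 54)² = ((½)*1 - 54)² = (½ - 54)² = (-107/2)² = 11449/4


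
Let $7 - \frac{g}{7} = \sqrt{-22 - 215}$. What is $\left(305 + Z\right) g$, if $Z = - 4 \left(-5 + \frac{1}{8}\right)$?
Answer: $\frac{31801}{2} - \frac{4543 i \sqrt{237}}{2} \approx 15901.0 - 34969.0 i$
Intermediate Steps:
$g = 49 - 7 i \sqrt{237}$ ($g = 49 - 7 \sqrt{-22 - 215} = 49 - 7 \sqrt{-237} = 49 - 7 i \sqrt{237} \approx 49.0 - 107.76 i$)
$Z = \frac{39}{2}$ ($Z = - 4 \left(-5 + \frac{1}{8}\right) = \left(-4\right) \left(- \frac{39}{8}\right) = \frac{39}{2} \approx 19.5$)
$\left(305 + Z\right) g = \left(305 + \frac{39}{2}\right) \left(49 - 7 i \sqrt{237}\right) = \frac{649 \left(49 - 7 i \sqrt{237}\right)}{2} = \frac{31801}{2} - \frac{4543 i \sqrt{237}}{2}$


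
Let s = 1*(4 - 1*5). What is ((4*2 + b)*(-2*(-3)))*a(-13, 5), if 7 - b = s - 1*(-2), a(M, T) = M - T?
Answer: -1512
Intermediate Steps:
s = -1 (s = 1*(4 - 5) = 1*(-1) = -1)
b = 6 (b = 7 - (-1 - 1*(-2)) = 7 - (-1 + 2) = 7 - 1*1 = 7 - 1 = 6)
((4*2 + b)*(-2*(-3)))*a(-13, 5) = ((4*2 + 6)*(-2*(-3)))*(-13 - 1*5) = ((8 + 6)*6)*(-13 - 5) = (14*6)*(-18) = 84*(-18) = -1512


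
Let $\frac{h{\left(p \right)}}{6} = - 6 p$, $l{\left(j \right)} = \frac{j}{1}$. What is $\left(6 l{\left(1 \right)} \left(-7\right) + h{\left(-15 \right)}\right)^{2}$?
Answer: $248004$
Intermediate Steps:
$l{\left(j \right)} = j$ ($l{\left(j \right)} = j 1 = j$)
$h{\left(p \right)} = - 36 p$ ($h{\left(p \right)} = 6 \left(- 6 p\right) = - 36 p$)
$\left(6 l{\left(1 \right)} \left(-7\right) + h{\left(-15 \right)}\right)^{2} = \left(6 \cdot 1 \left(-7\right) - -540\right)^{2} = \left(6 \left(-7\right) + 540\right)^{2} = \left(-42 + 540\right)^{2} = 498^{2} = 248004$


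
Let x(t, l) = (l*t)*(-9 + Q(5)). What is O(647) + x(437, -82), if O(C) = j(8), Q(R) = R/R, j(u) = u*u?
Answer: 286736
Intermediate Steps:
j(u) = u²
Q(R) = 1
O(C) = 64 (O(C) = 8² = 64)
x(t, l) = -8*l*t (x(t, l) = (l*t)*(-9 + 1) = (l*t)*(-8) = -8*l*t)
O(647) + x(437, -82) = 64 - 8*(-82)*437 = 64 + 286672 = 286736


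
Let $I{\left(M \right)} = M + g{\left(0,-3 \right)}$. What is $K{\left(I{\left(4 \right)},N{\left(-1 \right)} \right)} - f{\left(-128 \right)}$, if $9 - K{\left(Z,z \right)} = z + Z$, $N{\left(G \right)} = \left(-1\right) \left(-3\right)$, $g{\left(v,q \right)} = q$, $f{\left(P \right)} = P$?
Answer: $133$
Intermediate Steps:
$N{\left(G \right)} = 3$
$I{\left(M \right)} = -3 + M$ ($I{\left(M \right)} = M - 3 = -3 + M$)
$K{\left(Z,z \right)} = 9 - Z - z$ ($K{\left(Z,z \right)} = 9 - \left(z + Z\right) = 9 - \left(Z + z\right) = 9 - Z - z$)
$K{\left(I{\left(4 \right)},N{\left(-1 \right)} \right)} - f{\left(-128 \right)} = \left(9 - \left(-3 + 4\right) - 3\right) - -128 = \left(9 - 1 - 3\right) + 128 = 5 + 128 = 133$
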